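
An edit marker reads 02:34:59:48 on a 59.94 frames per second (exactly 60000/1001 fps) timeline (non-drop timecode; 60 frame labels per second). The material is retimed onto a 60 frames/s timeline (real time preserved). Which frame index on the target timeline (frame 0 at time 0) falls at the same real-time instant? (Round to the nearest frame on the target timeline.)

frame 558546

Source frame index: (2×3600 + 34×60 + 59) × 60 + 48 = 557988.
Real time: 557988 / (60000/1001) = 46545499/5000 s.
Target frame: (46545499/5000) × (60) = 139636497/250 ≈ 558545.988 → 558546.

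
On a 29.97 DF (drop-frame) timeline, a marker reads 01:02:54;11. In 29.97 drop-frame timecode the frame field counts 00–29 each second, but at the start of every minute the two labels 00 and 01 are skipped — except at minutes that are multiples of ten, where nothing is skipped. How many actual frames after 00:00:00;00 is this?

Complete 10-minute blocks: 6, each 17982 frames → 107892.
Remaining 2 whole minutes in the current block: 1800 + 1 × 1798 = 3598 frames.
Within the current minute: 54 × 30 + 11 − 2 = 1629 (labels ;00/;01 skipped at this minute). Total = 107892 + 3598 + 1629 = 113119.

113119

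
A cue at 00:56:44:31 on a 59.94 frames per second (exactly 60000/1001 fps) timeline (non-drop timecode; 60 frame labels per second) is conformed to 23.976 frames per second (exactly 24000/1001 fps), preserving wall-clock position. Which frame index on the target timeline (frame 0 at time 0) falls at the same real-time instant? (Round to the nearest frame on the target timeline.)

frame 81708

Source frame index: (0×3600 + 56×60 + 44) × 60 + 31 = 204271.
Real time: 204271 / (60000/1001) = 204475271/60000 s.
Target frame: (204475271/60000) × (24000/1001) = 408542/5 ≈ 81708.400 → 81708.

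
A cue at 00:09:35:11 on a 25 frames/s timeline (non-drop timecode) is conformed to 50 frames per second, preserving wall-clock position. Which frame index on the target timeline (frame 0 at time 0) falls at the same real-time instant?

Source frame index: (0×3600 + 9×60 + 35) × 25 + 11 = 14386.
Real time: 14386 / (25) = 14386/25 s.
Target frame: (14386/25) × (50) = 28772.

frame 28772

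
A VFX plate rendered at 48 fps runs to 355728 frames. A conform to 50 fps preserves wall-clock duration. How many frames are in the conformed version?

Target frames = source frames × (target rate / source rate) = 355728 × (50)/(48) = 355728 × 25/24 = 370550.

370550 frames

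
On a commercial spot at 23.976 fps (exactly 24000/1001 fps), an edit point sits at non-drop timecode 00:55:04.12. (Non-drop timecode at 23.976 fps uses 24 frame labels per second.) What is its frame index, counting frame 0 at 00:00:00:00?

Total seconds to the label: (0 × 3600 + 55 × 60 + 4) = 3304.
Frame index = 3304 × 24 + 12 = 79308.

frame 79308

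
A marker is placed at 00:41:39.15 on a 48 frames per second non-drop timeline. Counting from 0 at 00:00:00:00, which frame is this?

frame 119967

Total seconds to the label: (0 × 3600 + 41 × 60 + 39) = 2499.
Frame index = 2499 × 48 + 15 = 119967.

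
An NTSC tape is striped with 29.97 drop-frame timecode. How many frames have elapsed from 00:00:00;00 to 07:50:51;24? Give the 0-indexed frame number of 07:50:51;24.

As if non-drop at 30 labels/s: (7 × 3600 + 50 × 60 + 51) × 30 + 24 = 847554.
Minute boundaries passed: 470; those not divisible by 10: 470 − 47 = 423; dropped labels = 2 × 423 = 846.
Actual frame index = 847554 − 846 = 846708.

846708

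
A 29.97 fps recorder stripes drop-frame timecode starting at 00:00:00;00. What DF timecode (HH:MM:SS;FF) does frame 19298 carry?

Ten DF minutes hold 17982 frames, so frame 19298 lies in block 1 (frames 17982–35963) with 1316 frames into that block.
The block's first minute is 1800 frames and the rest 1798 each; 1316 frames reaches minute 0, so 1 × 18 + 0 × 2 = 18 labels have been skipped so far.
Adding those back, label number 19298 + 18 = 19316 at 30 labels/s is 643 s + 26 f = 0 h 10 min 43 s frame 26, i.e. 00:10:43;26.

00:10:43;26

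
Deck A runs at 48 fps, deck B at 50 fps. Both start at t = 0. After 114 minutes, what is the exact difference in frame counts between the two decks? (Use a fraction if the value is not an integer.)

13680 frames

114 min = 6840 s.
A emits 48 × 6840 = 328320 frames; B emits 50 × 6840 = 342000.
Difference = 13680 frames; B is ahead of A.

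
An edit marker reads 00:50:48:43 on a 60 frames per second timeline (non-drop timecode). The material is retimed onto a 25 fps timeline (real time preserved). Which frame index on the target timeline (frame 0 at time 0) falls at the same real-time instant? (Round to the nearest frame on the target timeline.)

Source frame index: (0×3600 + 50×60 + 48) × 60 + 43 = 182923.
Real time: 182923 / (60) = 182923/60 s.
Target frame: (182923/60) × (25) = 914615/12 ≈ 76217.917 → 76218.

frame 76218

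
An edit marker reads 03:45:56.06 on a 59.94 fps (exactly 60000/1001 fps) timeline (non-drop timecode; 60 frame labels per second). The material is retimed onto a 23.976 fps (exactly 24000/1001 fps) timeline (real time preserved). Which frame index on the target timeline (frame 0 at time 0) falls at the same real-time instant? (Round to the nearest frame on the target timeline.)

frame 325346

Source frame index: (3×3600 + 45×60 + 56) × 60 + 6 = 813366.
Real time: 813366 / (60000/1001) = 135696561/10000 s.
Target frame: (135696561/10000) × (24000/1001) = 1626732/5 ≈ 325346.400 → 325346.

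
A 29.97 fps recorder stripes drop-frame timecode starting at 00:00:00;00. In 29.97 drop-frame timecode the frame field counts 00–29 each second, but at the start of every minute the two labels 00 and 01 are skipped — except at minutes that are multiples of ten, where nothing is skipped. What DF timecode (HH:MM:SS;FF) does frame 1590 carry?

00:00:53;00

Ten DF minutes hold 17982 frames, so frame 1590 lies in block 0 (frames 0–17981) with 1590 frames into that block.
The block's first minute is 1800 frames and the rest 1798 each; 1590 frames reaches minute 0, so 0 × 18 + 0 × 2 = 0 labels have been skipped so far.
Adding those back, label number 1590 + 0 = 1590 at 30 labels/s is 53 s + 0 f = 0 h 0 min 53 s frame 0, i.e. 00:00:53;00.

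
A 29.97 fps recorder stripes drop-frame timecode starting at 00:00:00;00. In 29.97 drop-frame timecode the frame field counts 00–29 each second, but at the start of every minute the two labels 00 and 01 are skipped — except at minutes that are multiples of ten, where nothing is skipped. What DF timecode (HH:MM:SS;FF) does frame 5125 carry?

Each 10-minute DF block holds 10 × 60 × 30 − 9 × 2 = 17982 frames. 5125 ÷ 17982 → 0 full blocks, remainder 5125.
Within the partial block the first minute is 1800 frames and each further minute 1798, so 2 further minute boundaries passed. Total skipped labels = 18 × 0 + 2 × 2 = 4.
Non-drop label index = 5125 + 4 = 5129; at 30 labels/s that is 00:02:50:29, i.e. DF 00:02:50;29.

00:02:50;29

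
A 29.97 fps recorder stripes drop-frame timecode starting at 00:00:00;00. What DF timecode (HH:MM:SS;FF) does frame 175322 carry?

01:37:29;28

Ten DF minutes hold 17982 frames, so frame 175322 lies in block 9 (frames 161838–179819) with 13484 frames into that block.
The block's first minute is 1800 frames and the rest 1798 each; 13484 frames reaches minute 7, so 9 × 18 + 7 × 2 = 176 labels have been skipped so far.
Adding those back, label number 175322 + 176 = 175498 at 30 labels/s is 5849 s + 28 f = 1 h 37 min 29 s frame 28, i.e. 01:37:29;28.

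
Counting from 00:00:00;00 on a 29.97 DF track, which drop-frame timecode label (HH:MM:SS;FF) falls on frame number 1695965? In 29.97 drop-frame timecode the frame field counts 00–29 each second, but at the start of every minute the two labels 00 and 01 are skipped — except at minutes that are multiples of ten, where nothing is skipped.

Each 10-minute DF block holds 10 × 60 × 30 − 9 × 2 = 17982 frames. 1695965 ÷ 17982 → 94 full blocks, remainder 5657.
Within the partial block the first minute is 1800 frames and each further minute 1798, so 3 further minute boundaries passed. Total skipped labels = 18 × 94 + 2 × 3 = 1698.
Non-drop label index = 1695965 + 1698 = 1697663; at 30 labels/s that is 15:43:08:23, i.e. DF 15:43:08;23.

15:43:08;23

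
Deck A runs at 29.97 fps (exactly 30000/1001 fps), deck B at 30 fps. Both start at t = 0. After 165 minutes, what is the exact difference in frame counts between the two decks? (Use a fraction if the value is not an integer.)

27000/91 frames

165 min = 9900 s.
A emits 30000/1001 × 9900 = 27000000/91 frames; B emits 30 × 9900 = 297000.
Difference = 27000/91 frames (≈ 296.7033); B is ahead of A.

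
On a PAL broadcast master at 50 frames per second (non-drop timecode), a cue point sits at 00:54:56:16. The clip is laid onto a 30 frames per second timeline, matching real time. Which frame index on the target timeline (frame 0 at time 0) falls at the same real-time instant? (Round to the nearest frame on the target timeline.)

Source frame index: (0×3600 + 54×60 + 56) × 50 + 16 = 164816.
Real time: 164816 / (50) = 82408/25 s.
Target frame: (82408/25) × (30) = 494448/5 ≈ 98889.600 → 98890.

frame 98890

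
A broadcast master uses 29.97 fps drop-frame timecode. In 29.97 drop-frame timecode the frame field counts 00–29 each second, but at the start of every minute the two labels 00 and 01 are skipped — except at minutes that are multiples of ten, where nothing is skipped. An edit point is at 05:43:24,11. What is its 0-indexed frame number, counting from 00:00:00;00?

As if non-drop at 30 labels/s: (5 × 3600 + 43 × 60 + 24) × 30 + 11 = 618131.
Minute boundaries passed: 343; those not divisible by 10: 343 − 34 = 309; dropped labels = 2 × 309 = 618.
Actual frame index = 618131 − 618 = 617513.

617513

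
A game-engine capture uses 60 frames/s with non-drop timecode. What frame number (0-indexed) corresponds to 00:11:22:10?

frame 40930

Total seconds to the label: (0 × 3600 + 11 × 60 + 22) = 682.
Frame index = 682 × 60 + 10 = 40930.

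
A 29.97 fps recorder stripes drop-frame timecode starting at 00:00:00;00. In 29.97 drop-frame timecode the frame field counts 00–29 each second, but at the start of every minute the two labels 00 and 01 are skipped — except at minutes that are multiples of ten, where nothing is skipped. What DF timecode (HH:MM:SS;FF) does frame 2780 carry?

00:01:32;22

Each 10-minute DF block holds 10 × 60 × 30 − 9 × 2 = 17982 frames. 2780 ÷ 17982 → 0 full blocks, remainder 2780.
Within the partial block the first minute is 1800 frames and each further minute 1798, so 1 further minute boundary passed. Total skipped labels = 18 × 0 + 2 × 1 = 2.
Non-drop label index = 2780 + 2 = 2782; at 30 labels/s that is 00:01:32:22, i.e. DF 00:01:32;22.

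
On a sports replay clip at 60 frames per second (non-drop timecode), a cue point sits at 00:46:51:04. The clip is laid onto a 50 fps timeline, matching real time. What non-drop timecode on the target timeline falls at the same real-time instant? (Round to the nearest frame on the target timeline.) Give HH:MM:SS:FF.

00:46:51:03

Source frame index: (0×3600 + 46×60 + 51) × 60 + 4 = 168664.
Real time: 168664 / (60) = 42166/15 s.
Target frame: (42166/15) × (50) = 421660/3 ≈ 140553.333 → 140553.
At 50 labels/s: frame 140553 → 00:46:51:03.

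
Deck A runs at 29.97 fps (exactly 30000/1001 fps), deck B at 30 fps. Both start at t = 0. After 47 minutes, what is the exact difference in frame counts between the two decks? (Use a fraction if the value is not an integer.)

84600/1001 frames

47 min = 2820 s.
A emits 30000/1001 × 2820 = 84600000/1001 frames; B emits 30 × 2820 = 84600.
Difference = 84600/1001 frames (≈ 84.5155); B is ahead of A.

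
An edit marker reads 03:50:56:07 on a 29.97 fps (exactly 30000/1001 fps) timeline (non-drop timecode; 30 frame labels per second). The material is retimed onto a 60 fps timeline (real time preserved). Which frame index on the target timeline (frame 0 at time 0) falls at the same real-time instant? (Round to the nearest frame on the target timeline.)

Source frame index: (3×3600 + 50×60 + 56) × 30 + 7 = 415687.
Real time: 415687 / (30000/1001) = 416102687/30000 s.
Target frame: (416102687/30000) × (60) = 416102687/500 ≈ 832205.374 → 832205.

frame 832205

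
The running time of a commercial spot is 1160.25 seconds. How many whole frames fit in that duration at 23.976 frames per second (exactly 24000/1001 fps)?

Frames = 1160.25 × 24000/1001 = 306000/11 ≈ 27818.1818.
Complete frames: 27818.

27818 frames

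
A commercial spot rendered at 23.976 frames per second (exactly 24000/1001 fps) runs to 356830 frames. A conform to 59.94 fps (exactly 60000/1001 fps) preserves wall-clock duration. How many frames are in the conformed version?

892075 frames

Target frames = source frames × (target rate / source rate) = 356830 × (60000/1001)/(24000/1001) = 356830 × 5/2 = 892075.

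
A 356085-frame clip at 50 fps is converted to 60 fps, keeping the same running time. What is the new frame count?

427302 frames

Target frames = source frames × (target rate / source rate) = 356085 × (60)/(50) = 356085 × 6/5 = 427302.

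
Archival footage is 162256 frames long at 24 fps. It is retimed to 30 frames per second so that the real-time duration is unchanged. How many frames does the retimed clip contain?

Target frames = source frames × (target rate / source rate) = 162256 × (30)/(24) = 162256 × 5/4 = 202820.

202820 frames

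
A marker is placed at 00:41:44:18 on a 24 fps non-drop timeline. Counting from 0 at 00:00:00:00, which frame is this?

Total seconds to the label: (0 × 3600 + 41 × 60 + 44) = 2504.
Frame index = 2504 × 24 + 18 = 60114.

frame 60114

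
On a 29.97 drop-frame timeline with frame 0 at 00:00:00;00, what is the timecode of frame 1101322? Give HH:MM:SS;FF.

10:12:27;14

Each 10-minute DF block holds 10 × 60 × 30 − 9 × 2 = 17982 frames. 1101322 ÷ 17982 → 61 full blocks, remainder 4420.
Within the partial block the first minute is 1800 frames and each further minute 1798, so 2 further minute boundaries passed. Total skipped labels = 18 × 61 + 2 × 2 = 1102.
Non-drop label index = 1101322 + 1102 = 1102424; at 30 labels/s that is 10:12:27:14, i.e. DF 10:12:27;14.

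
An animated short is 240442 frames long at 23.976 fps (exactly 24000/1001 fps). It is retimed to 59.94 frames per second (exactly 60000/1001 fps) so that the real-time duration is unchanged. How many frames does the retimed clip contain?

601105 frames

Target frames = source frames × (target rate / source rate) = 240442 × (60000/1001)/(24000/1001) = 240442 × 5/2 = 601105.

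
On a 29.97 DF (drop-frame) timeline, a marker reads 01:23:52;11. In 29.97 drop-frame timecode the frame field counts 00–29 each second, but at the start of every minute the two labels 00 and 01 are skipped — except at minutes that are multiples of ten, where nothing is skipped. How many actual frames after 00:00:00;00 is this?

150821

Complete 10-minute blocks: 8, each 17982 frames → 143856.
Remaining 3 whole minutes in the current block: 1800 + 2 × 1798 = 5396 frames.
Within the current minute: 52 × 30 + 11 − 2 = 1569 (labels ;00/;01 skipped at this minute). Total = 143856 + 5396 + 1569 = 150821.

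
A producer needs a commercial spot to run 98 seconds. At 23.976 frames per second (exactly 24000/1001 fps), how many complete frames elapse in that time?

Frames = 98 × 24000/1001 = 336000/143 ≈ 2349.6503.
Complete frames: 2349.

2349 frames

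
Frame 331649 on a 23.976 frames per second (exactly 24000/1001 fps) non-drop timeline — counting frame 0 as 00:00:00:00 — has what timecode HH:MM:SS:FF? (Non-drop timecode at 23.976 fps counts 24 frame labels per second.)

03:50:18:17

331649 ÷ 24 = 13818 full seconds, remainder 17 frames.
13818 s = 3 h 50 min 18 s.
Timecode: 03:50:18:17.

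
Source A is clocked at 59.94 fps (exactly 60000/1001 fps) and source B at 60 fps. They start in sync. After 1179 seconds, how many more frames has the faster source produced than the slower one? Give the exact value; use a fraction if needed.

70740/1001 frames

A emits 60000/1001 × 1179 = 70740000/1001 frames; B emits 60 × 1179 = 70740.
Difference = 70740/1001 frames (≈ 70.6693); B is ahead of A.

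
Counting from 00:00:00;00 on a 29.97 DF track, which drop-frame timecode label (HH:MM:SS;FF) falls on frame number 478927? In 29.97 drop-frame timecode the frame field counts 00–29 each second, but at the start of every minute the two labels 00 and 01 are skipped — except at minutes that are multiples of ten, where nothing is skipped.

Ten DF minutes hold 17982 frames, so frame 478927 lies in block 26 (frames 467532–485513) with 11395 frames into that block.
The block's first minute is 1800 frames and the rest 1798 each; 11395 frames reaches minute 6, so 26 × 18 + 6 × 2 = 480 labels have been skipped so far.
Adding those back, label number 478927 + 480 = 479407 at 30 labels/s is 15980 s + 7 f = 4 h 26 min 20 s frame 7, i.e. 04:26:20;07.

04:26:20;07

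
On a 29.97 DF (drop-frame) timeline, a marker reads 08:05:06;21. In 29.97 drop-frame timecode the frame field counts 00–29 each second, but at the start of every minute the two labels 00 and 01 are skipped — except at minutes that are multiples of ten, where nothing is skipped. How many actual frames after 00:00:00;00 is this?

872327

Complete 10-minute blocks: 48, each 17982 frames → 863136.
Remaining 5 whole minutes in the current block: 1800 + 4 × 1798 = 8992 frames.
Within the current minute: 6 × 30 + 21 − 2 = 199 (labels ;00/;01 skipped at this minute). Total = 863136 + 8992 + 199 = 872327.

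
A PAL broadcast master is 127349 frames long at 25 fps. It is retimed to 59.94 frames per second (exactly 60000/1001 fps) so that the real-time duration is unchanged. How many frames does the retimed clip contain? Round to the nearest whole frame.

305332 frames

Frames at target rate = 127349 × (60000/1001) / (25) = 305637600/1001 ≈ 305332.268.
Nearest whole frame: 305332.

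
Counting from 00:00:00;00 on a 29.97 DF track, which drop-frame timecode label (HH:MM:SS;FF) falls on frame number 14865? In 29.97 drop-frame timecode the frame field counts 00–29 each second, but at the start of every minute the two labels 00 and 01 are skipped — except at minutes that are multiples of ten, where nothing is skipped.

00:08:16;01

Each 10-minute DF block holds 10 × 60 × 30 − 9 × 2 = 17982 frames. 14865 ÷ 17982 → 0 full blocks, remainder 14865.
Within the partial block the first minute is 1800 frames and each further minute 1798, so 8 further minute boundaries passed. Total skipped labels = 18 × 0 + 2 × 8 = 16.
Non-drop label index = 14865 + 16 = 14881; at 30 labels/s that is 00:08:16:01, i.e. DF 00:08:16;01.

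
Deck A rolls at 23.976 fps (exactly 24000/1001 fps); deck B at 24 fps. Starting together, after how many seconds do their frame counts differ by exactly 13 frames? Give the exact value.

13013/24 seconds

The gap grows by |24 − 24000/1001| = 24/1001 frames per second.
Time for a 13-frame gap: 13 ÷ (24/1001) = 13013/24 s.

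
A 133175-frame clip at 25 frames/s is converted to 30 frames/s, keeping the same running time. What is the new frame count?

159810 frames

Target frames = source frames × (target rate / source rate) = 133175 × (30)/(25) = 133175 × 6/5 = 159810.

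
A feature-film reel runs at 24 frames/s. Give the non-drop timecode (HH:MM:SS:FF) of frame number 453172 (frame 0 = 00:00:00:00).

05:14:42:04

453172 ÷ 24 = 18882 full seconds, remainder 4 frames.
18882 s = 5 h 14 min 42 s.
Timecode: 05:14:42:04.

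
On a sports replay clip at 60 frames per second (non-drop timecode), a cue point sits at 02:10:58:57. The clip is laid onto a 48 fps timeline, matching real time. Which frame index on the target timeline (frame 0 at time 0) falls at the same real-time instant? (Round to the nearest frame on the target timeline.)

Source frame index: (2×3600 + 10×60 + 58) × 60 + 57 = 471537.
Real time: 471537 / (60) = 157179/20 s.
Target frame: (157179/20) × (48) = 1886148/5 ≈ 377229.600 → 377230.

frame 377230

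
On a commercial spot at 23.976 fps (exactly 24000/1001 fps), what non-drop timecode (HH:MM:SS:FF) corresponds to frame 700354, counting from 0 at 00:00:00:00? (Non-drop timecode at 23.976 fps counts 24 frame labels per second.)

08:06:21:10

700354 ÷ 24 = 29181 full seconds, remainder 10 frames.
29181 s = 8 h 6 min 21 s.
Timecode: 08:06:21:10.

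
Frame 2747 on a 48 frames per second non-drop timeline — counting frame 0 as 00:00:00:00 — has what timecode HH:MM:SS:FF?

00:00:57:11

2747 ÷ 48 = 57 full seconds, remainder 11 frames.
57 s = 0 h 0 min 57 s.
Timecode: 00:00:57:11.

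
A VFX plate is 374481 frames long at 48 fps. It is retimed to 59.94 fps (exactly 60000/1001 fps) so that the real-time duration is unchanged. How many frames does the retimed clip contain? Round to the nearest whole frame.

467634 frames

Frames at target rate = 374481 × (60000/1001) / (48) = 468101250/1001 ≈ 467633.616.
Nearest whole frame: 467634.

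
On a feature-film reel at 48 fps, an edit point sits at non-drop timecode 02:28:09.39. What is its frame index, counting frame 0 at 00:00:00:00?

Total seconds to the label: (2 × 3600 + 28 × 60 + 9) = 8889.
Frame index = 8889 × 48 + 39 = 426711.

frame 426711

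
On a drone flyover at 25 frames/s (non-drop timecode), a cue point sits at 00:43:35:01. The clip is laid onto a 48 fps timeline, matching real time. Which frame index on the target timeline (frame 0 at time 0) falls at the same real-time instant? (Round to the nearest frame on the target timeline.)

Source frame index: (0×3600 + 43×60 + 35) × 25 + 1 = 65376.
Real time: 65376 / (25) = 65376/25 s.
Target frame: (65376/25) × (48) = 3138048/25 ≈ 125521.920 → 125522.

frame 125522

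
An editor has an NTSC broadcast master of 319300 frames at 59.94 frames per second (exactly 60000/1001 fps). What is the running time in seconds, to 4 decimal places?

Running time = 319300 × 1001/60000 = 3196193/600 s ≈ 5326.9883 s.

5326.9883 seconds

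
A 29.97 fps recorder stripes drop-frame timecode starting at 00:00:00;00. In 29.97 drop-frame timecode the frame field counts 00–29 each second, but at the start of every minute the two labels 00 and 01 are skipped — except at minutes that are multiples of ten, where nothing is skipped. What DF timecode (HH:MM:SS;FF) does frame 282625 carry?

02:37:10;09

Each 10-minute DF block holds 10 × 60 × 30 − 9 × 2 = 17982 frames. 282625 ÷ 17982 → 15 full blocks, remainder 12895.
Within the partial block the first minute is 1800 frames and each further minute 1798, so 7 further minute boundaries passed. Total skipped labels = 18 × 15 + 2 × 7 = 284.
Non-drop label index = 282625 + 284 = 282909; at 30 labels/s that is 02:37:10:09, i.e. DF 02:37:10;09.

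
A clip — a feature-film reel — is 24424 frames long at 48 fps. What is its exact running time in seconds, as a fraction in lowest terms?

3053/6 seconds

Running time = 24424 ÷ (48) = 24424 × 1/48 = 3053/6 s.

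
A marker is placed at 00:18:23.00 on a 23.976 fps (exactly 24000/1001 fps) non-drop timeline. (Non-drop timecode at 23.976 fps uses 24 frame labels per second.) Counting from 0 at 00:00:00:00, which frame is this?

26472

Total seconds to the label: (0 × 3600 + 18 × 60 + 23) = 1103.
Frame index = 1103 × 24 + 0 = 26472.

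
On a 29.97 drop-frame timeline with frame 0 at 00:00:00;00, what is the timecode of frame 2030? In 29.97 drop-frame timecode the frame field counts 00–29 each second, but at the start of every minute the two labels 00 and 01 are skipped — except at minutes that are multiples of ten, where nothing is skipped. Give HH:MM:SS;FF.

00:01:07;22

Ten DF minutes hold 17982 frames, so frame 2030 lies in block 0 (frames 0–17981) with 2030 frames into that block.
The block's first minute is 1800 frames and the rest 1798 each; 2030 frames reaches minute 1, so 0 × 18 + 1 × 2 = 2 labels have been skipped so far.
Adding those back, label number 2030 + 2 = 2032 at 30 labels/s is 67 s + 22 f = 0 h 1 min 7 s frame 22, i.e. 00:01:07;22.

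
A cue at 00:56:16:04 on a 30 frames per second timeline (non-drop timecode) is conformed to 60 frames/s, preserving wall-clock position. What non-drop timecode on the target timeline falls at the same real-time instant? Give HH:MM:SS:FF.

00:56:16:08

Source frame index: (0×3600 + 56×60 + 16) × 30 + 4 = 101284.
Real time: 101284 / (30) = 50642/15 s.
Target frame: (50642/15) × (60) = 202568.
At 60 labels/s: frame 202568 → 00:56:16:08.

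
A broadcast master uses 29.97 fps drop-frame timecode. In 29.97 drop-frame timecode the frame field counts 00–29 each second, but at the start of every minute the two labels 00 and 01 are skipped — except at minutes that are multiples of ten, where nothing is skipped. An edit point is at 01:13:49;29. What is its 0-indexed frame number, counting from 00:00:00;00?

132767

Complete 10-minute blocks: 7, each 17982 frames → 125874.
Remaining 3 whole minutes in the current block: 1800 + 2 × 1798 = 5396 frames.
Within the current minute: 49 × 30 + 29 − 2 = 1497 (labels ;00/;01 skipped at this minute). Total = 125874 + 5396 + 1497 = 132767.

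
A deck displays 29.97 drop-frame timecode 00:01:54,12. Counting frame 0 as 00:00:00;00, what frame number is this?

As if non-drop at 30 labels/s: (0 × 3600 + 1 × 60 + 54) × 30 + 12 = 3432.
Minute boundaries passed: 1; those not divisible by 10: 1 − 0 = 1; dropped labels = 2 × 1 = 2.
Actual frame index = 3432 − 2 = 3430.

3430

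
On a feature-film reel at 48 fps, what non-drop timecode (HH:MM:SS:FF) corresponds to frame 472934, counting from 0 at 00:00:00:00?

02:44:12:38

472934 ÷ 48 = 9852 full seconds, remainder 38 frames.
9852 s = 2 h 44 min 12 s.
Timecode: 02:44:12:38.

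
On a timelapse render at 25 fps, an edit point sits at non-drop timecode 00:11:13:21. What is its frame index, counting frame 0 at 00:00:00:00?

16846

Total seconds to the label: (0 × 3600 + 11 × 60 + 13) = 673.
Frame index = 673 × 25 + 21 = 16846.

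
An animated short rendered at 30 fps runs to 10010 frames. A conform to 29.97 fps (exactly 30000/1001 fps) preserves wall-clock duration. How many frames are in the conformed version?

Target frames = source frames × (target rate / source rate) = 10010 × (30000/1001)/(30) = 10010 × 1000/1001 = 10000.

10000 frames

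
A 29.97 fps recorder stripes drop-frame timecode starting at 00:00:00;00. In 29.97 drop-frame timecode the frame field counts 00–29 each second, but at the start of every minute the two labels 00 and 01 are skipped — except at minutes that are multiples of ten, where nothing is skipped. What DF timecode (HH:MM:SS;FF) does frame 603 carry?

Ten DF minutes hold 17982 frames, so frame 603 lies in block 0 (frames 0–17981) with 603 frames into that block.
The block's first minute is 1800 frames and the rest 1798 each; 603 frames reaches minute 0, so 0 × 18 + 0 × 2 = 0 labels have been skipped so far.
Adding those back, label number 603 + 0 = 603 at 30 labels/s is 20 s + 3 f = 0 h 0 min 20 s frame 3, i.e. 00:00:20;03.

00:00:20;03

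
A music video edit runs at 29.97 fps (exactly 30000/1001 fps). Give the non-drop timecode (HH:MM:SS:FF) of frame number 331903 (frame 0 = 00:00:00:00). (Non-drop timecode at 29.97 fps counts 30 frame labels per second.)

03:04:23:13

331903 ÷ 30 = 11063 full seconds, remainder 13 frames.
11063 s = 3 h 4 min 23 s.
Timecode: 03:04:23:13.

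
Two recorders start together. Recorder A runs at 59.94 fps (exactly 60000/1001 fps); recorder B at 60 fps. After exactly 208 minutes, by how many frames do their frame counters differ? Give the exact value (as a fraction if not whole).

208 min = 12480 s.
A emits 60000/1001 × 12480 = 57600000/77 frames; B emits 60 × 12480 = 748800.
Difference = 57600/77 frames (≈ 748.0519); B is ahead of A.

57600/77 frames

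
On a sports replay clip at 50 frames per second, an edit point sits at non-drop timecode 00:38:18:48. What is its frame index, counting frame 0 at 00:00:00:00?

Total seconds to the label: (0 × 3600 + 38 × 60 + 18) = 2298.
Frame index = 2298 × 50 + 48 = 114948.

114948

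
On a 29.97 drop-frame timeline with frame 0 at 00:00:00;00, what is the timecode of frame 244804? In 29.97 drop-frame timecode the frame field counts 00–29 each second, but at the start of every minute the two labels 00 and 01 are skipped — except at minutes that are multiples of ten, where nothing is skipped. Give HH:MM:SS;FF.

Ten DF minutes hold 17982 frames, so frame 244804 lies in block 13 (frames 233766–251747) with 11038 frames into that block.
The block's first minute is 1800 frames and the rest 1798 each; 11038 frames reaches minute 6, so 13 × 18 + 6 × 2 = 246 labels have been skipped so far.
Adding those back, label number 244804 + 246 = 245050 at 30 labels/s is 8168 s + 10 f = 2 h 16 min 8 s frame 10, i.e. 02:16:08;10.

02:16:08;10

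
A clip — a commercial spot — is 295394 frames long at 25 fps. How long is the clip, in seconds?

Running time = 295394 / (25) = 11815.76 s.

11815.76 seconds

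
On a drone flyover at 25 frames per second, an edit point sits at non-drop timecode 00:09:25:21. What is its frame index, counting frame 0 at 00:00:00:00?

frame 14146

Total seconds to the label: (0 × 3600 + 9 × 60 + 25) = 565.
Frame index = 565 × 25 + 21 = 14146.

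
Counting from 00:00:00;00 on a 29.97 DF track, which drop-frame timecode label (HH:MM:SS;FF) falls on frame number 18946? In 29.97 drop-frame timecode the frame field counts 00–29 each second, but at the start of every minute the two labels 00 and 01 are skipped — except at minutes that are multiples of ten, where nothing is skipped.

Ten DF minutes hold 17982 frames, so frame 18946 lies in block 1 (frames 17982–35963) with 964 frames into that block.
The block's first minute is 1800 frames and the rest 1798 each; 964 frames reaches minute 0, so 1 × 18 + 0 × 2 = 18 labels have been skipped so far.
Adding those back, label number 18946 + 18 = 18964 at 30 labels/s is 632 s + 4 f = 0 h 10 min 32 s frame 4, i.e. 00:10:32;04.

00:10:32;04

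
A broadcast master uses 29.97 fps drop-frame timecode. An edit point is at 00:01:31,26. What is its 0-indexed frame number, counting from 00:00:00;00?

2754

As if non-drop at 30 labels/s: (0 × 3600 + 1 × 60 + 31) × 30 + 26 = 2756.
Minute boundaries passed: 1; those not divisible by 10: 1 − 0 = 1; dropped labels = 2 × 1 = 2.
Actual frame index = 2756 − 2 = 2754.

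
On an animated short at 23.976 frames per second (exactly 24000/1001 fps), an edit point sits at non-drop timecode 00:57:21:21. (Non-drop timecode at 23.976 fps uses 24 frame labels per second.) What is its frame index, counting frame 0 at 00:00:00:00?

frame 82605

Total seconds to the label: (0 × 3600 + 57 × 60 + 21) = 3441.
Frame index = 3441 × 24 + 21 = 82605.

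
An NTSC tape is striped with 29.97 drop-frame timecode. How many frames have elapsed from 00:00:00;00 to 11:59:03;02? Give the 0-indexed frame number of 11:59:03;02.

1292996

Complete 10-minute blocks: 71, each 17982 frames → 1276722.
Remaining 9 whole minutes in the current block: 1800 + 8 × 1798 = 16184 frames.
Within the current minute: 3 × 30 + 2 − 2 = 90 (labels ;00/;01 skipped at this minute). Total = 1276722 + 16184 + 90 = 1292996.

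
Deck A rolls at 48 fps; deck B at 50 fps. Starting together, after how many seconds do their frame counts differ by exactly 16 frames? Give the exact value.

8 seconds

The gap grows by |50 − 48| = 2 frames per second.
Time for a 16-frame gap: 16 ÷ (2) = 8 s.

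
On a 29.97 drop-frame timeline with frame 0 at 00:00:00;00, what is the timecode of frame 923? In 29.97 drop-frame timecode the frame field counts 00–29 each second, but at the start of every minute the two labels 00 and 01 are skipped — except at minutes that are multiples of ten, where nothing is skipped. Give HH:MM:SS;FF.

Ten DF minutes hold 17982 frames, so frame 923 lies in block 0 (frames 0–17981) with 923 frames into that block.
The block's first minute is 1800 frames and the rest 1798 each; 923 frames reaches minute 0, so 0 × 18 + 0 × 2 = 0 labels have been skipped so far.
Adding those back, label number 923 + 0 = 923 at 30 labels/s is 30 s + 23 f = 0 h 0 min 30 s frame 23, i.e. 00:00:30;23.

00:00:30;23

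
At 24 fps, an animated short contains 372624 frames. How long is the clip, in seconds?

Running time = 372624 / (24) = 15526 s.

15526 seconds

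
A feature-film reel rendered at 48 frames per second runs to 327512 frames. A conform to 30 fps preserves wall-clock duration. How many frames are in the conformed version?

204695 frames

Target frames = source frames × (target rate / source rate) = 327512 × (30)/(48) = 327512 × 5/8 = 204695.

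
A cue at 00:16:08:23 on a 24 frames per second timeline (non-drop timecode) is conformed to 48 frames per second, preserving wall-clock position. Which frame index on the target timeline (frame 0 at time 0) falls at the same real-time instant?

Source frame index: (0×3600 + 16×60 + 8) × 24 + 23 = 23255.
Real time: 23255 / (24) = 23255/24 s.
Target frame: (23255/24) × (48) = 46510.

frame 46510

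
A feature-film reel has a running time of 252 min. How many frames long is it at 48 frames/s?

252 min = 15120 s.
Frames = 15120 × 48 = 725760.

725760 frames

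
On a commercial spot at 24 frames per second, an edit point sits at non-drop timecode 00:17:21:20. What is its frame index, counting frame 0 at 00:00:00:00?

Total seconds to the label: (0 × 3600 + 17 × 60 + 21) = 1041.
Frame index = 1041 × 24 + 20 = 25004.

25004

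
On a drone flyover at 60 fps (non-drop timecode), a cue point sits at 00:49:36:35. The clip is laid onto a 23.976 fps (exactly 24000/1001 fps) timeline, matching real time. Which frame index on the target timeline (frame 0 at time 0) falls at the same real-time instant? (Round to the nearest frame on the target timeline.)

Source frame index: (0×3600 + 49×60 + 36) × 60 + 35 = 178595.
Real time: 178595 / (60) = 35719/12 s.
Target frame: (35719/12) × (24000/1001) = 71438000/1001 ≈ 71366.633 → 71367.

frame 71367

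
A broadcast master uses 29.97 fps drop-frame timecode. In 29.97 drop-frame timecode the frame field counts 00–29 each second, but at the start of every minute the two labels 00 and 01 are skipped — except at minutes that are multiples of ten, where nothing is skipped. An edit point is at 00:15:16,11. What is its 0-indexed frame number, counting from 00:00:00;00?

As if non-drop at 30 labels/s: (0 × 3600 + 15 × 60 + 16) × 30 + 11 = 27491.
Minute boundaries passed: 15; those not divisible by 10: 15 − 1 = 14; dropped labels = 2 × 14 = 28.
Actual frame index = 27491 − 28 = 27463.

27463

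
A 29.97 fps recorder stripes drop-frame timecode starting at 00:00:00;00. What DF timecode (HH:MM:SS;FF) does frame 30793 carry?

00:17:07;15

Each 10-minute DF block holds 10 × 60 × 30 − 9 × 2 = 17982 frames. 30793 ÷ 17982 → 1 full block, remainder 12811.
Within the partial block the first minute is 1800 frames and each further minute 1798, so 7 further minute boundaries passed. Total skipped labels = 18 × 1 + 2 × 7 = 32.
Non-drop label index = 30793 + 32 = 30825; at 30 labels/s that is 00:17:07:15, i.e. DF 00:17:07;15.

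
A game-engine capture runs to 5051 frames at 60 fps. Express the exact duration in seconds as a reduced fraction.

5051/60 seconds

Running time = 5051 ÷ (60) = 5051 × 1/60 = 5051/60 s.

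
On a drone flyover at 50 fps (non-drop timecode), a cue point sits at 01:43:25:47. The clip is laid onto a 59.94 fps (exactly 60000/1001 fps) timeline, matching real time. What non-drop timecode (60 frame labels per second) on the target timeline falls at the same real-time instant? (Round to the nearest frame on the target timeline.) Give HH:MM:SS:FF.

01:43:19:44

Source frame index: (1×3600 + 43×60 + 25) × 50 + 47 = 310297.
Real time: 310297 / (50) = 310297/50 s.
Target frame: (310297/50) × (60000/1001) = 28642800/77 ≈ 371984.416 → 371984.
At 60 labels/s: frame 371984 → 01:43:19:44.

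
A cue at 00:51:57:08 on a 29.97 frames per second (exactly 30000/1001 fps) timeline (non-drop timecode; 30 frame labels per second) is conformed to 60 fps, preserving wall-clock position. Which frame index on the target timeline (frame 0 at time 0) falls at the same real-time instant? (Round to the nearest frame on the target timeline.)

Source frame index: (0×3600 + 51×60 + 57) × 30 + 8 = 93518.
Real time: 93518 / (30000/1001) = 46805759/15000 s.
Target frame: (46805759/15000) × (60) = 46805759/250 ≈ 187223.036 → 187223.

frame 187223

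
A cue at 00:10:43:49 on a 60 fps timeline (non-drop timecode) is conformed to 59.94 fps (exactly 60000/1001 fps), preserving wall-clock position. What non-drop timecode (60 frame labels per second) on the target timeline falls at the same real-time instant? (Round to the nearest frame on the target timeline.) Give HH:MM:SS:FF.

Source frame index: (0×3600 + 10×60 + 43) × 60 + 49 = 38629.
Real time: 38629 / (60) = 38629/60 s.
Target frame: (38629/60) × (60000/1001) = 38629000/1001 ≈ 38590.410 → 38590.
At 60 labels/s: frame 38590 → 00:10:43:10.

00:10:43:10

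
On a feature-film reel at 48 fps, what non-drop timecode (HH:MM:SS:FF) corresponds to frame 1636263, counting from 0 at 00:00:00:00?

09:28:08:39

1636263 ÷ 48 = 34088 full seconds, remainder 39 frames.
34088 s = 9 h 28 min 8 s.
Timecode: 09:28:08:39.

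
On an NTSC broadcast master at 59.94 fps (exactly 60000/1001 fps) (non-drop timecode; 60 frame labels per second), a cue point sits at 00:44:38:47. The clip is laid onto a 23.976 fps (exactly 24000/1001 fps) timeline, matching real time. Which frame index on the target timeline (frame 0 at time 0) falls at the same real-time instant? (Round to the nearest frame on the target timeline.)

frame 64291

Source frame index: (0×3600 + 44×60 + 38) × 60 + 47 = 160727.
Real time: 160727 / (60000/1001) = 160887727/60000 s.
Target frame: (160887727/60000) × (24000/1001) = 321454/5 ≈ 64290.800 → 64291.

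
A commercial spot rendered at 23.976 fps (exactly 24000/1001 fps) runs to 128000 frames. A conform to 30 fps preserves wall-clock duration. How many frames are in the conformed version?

160160 frames

Target frames = source frames × (target rate / source rate) = 128000 × (30)/(24000/1001) = 128000 × 1001/800 = 160160.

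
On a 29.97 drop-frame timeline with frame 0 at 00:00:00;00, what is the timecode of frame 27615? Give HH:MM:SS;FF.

00:15:21;13

Ten DF minutes hold 17982 frames, so frame 27615 lies in block 1 (frames 17982–35963) with 9633 frames into that block.
The block's first minute is 1800 frames and the rest 1798 each; 9633 frames reaches minute 5, so 1 × 18 + 5 × 2 = 28 labels have been skipped so far.
Adding those back, label number 27615 + 28 = 27643 at 30 labels/s is 921 s + 13 f = 0 h 15 min 21 s frame 13, i.e. 00:15:21;13.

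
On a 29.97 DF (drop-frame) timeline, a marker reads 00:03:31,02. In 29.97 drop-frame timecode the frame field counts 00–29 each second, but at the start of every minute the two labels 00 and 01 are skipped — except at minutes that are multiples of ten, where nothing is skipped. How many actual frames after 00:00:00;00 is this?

Complete 10-minute blocks: 0, each 17982 frames → 0.
Remaining 3 whole minutes in the current block: 1800 + 2 × 1798 = 5396 frames.
Within the current minute: 31 × 30 + 2 − 2 = 930 (labels ;00/;01 skipped at this minute). Total = 0 + 5396 + 930 = 6326.

6326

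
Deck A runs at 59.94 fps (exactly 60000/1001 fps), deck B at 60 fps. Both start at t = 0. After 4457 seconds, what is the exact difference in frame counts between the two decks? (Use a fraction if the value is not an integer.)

267420/1001 frames

A emits 60000/1001 × 4457 = 267420000/1001 frames; B emits 60 × 4457 = 267420.
Difference = 267420/1001 frames (≈ 267.1528); B is ahead of A.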